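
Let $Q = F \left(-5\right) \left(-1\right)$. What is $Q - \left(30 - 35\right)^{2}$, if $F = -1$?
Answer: $-30$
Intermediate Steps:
$Q = -5$ ($Q = \left(-1\right) \left(-5\right) \left(-1\right) = 5 \left(-1\right) = -5$)
$Q - \left(30 - 35\right)^{2} = -5 - \left(30 - 35\right)^{2} = -5 - \left(-5\right)^{2} = -5 - 25 = -30$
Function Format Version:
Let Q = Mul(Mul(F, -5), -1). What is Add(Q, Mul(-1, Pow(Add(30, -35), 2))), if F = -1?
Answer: -30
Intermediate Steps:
Q = -5 (Q = Mul(Mul(-1, -5), -1) = Mul(5, -1) = -5)
Add(Q, Mul(-1, Pow(Add(30, -35), 2))) = Add(-5, Mul(-1, Pow(Add(30, -35), 2))) = Add(-5, Mul(-1, Pow(-5, 2))) = Add(-5, Mul(-1, 25)) = Add(-5, -25) = -30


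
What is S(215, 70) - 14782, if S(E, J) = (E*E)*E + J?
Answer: 9923663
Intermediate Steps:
S(E, J) = J + E³ (S(E, J) = E²*E + J = E³ + J = J + E³)
S(215, 70) - 14782 = (70 + 215³) - 14782 = (70 + 9938375) - 14782 = 9938445 - 14782 = 9923663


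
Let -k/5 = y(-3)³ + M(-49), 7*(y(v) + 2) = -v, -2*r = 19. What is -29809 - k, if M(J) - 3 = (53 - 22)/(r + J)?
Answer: -1196547979/40131 ≈ -29816.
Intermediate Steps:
r = -19/2 (r = -½*19 = -19/2 ≈ -9.5000)
y(v) = -2 - v/7 (y(v) = -2 + (-v)/7 = -2 - v/7)
M(J) = 3 + 31/(-19/2 + J) (M(J) = 3 + (53 - 22)/(-19/2 + J) = 3 + 31/(-19/2 + J))
k = 283000/40131 (k = -5*((-2 - ⅐*(-3))³ + (5 + 6*(-49))/(-19 + 2*(-49))) = -5*((-2 + 3/7)³ + (5 - 294)/(-19 - 98)) = -5*((-11/7)³ - 289/(-117)) = -5*(-1331/343 - 1/117*(-289)) = -5*(-1331/343 + 289/117) = -5*(-56600/40131) = 283000/40131 ≈ 7.0519)
-29809 - k = -29809 - 1*283000/40131 = -29809 - 283000/40131 = -1196547979/40131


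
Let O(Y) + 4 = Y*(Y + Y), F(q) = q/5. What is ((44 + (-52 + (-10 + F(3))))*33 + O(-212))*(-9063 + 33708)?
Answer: 2201040021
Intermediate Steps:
F(q) = q/5 (F(q) = q*(1/5) = q/5)
O(Y) = -4 + 2*Y**2 (O(Y) = -4 + Y*(Y + Y) = -4 + Y*(2*Y) = -4 + 2*Y**2)
((44 + (-52 + (-10 + F(3))))*33 + O(-212))*(-9063 + 33708) = ((44 + (-52 + (-10 + (1/5)*3)))*33 + (-4 + 2*(-212)**2))*(-9063 + 33708) = ((44 + (-52 + (-10 + 3/5)))*33 + (-4 + 2*44944))*24645 = ((44 + (-52 - 47/5))*33 + (-4 + 89888))*24645 = ((44 - 307/5)*33 + 89884)*24645 = (-87/5*33 + 89884)*24645 = (-2871/5 + 89884)*24645 = (446549/5)*24645 = 2201040021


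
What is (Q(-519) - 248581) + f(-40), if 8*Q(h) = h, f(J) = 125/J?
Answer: -248649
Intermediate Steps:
Q(h) = h/8
(Q(-519) - 248581) + f(-40) = ((1/8)*(-519) - 248581) + 125/(-40) = (-519/8 - 248581) + 125*(-1/40) = -1989167/8 - 25/8 = -248649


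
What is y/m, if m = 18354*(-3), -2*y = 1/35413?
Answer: 1/3899821212 ≈ 2.5642e-10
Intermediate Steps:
y = -1/70826 (y = -½/35413 = -½*1/35413 = -1/70826 ≈ -1.4119e-5)
m = -55062
y/m = -1/70826/(-55062) = -1/70826*(-1/55062) = 1/3899821212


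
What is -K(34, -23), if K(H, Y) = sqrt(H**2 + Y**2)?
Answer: -sqrt(1685) ≈ -41.049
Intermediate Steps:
-K(34, -23) = -sqrt(34**2 + (-23)**2) = -sqrt(1156 + 529) = -sqrt(1685)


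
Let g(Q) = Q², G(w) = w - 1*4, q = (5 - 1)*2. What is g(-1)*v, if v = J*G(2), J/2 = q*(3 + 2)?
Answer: -160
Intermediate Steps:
q = 8 (q = 4*2 = 8)
G(w) = -4 + w (G(w) = w - 4 = -4 + w)
J = 80 (J = 2*(8*(3 + 2)) = 2*(8*5) = 2*40 = 80)
v = -160 (v = 80*(-4 + 2) = 80*(-2) = -160)
g(-1)*v = (-1)²*(-160) = 1*(-160) = -160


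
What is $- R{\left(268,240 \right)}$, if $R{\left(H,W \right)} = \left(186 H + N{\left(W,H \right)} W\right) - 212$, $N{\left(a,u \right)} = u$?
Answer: $-113956$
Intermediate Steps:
$R{\left(H,W \right)} = -212 + 186 H + H W$ ($R{\left(H,W \right)} = \left(186 H + H W\right) - 212 = -212 + 186 H + H W$)
$- R{\left(268,240 \right)} = - (-212 + 186 \cdot 268 + 268 \cdot 240) = - (-212 + 49848 + 64320) = \left(-1\right) 113956 = -113956$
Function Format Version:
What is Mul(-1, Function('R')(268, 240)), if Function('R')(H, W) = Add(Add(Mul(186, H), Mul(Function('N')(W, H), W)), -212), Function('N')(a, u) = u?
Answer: -113956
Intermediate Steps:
Function('R')(H, W) = Add(-212, Mul(186, H), Mul(H, W)) (Function('R')(H, W) = Add(Add(Mul(186, H), Mul(H, W)), -212) = Add(-212, Mul(186, H), Mul(H, W)))
Mul(-1, Function('R')(268, 240)) = Mul(-1, Add(-212, Mul(186, 268), Mul(268, 240))) = Mul(-1, Add(-212, 49848, 64320)) = Mul(-1, 113956) = -113956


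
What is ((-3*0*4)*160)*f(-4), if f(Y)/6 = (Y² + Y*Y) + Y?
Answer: 0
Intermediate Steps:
f(Y) = 6*Y + 12*Y² (f(Y) = 6*((Y² + Y*Y) + Y) = 6*((Y² + Y²) + Y) = 6*(2*Y² + Y) = 6*(Y + 2*Y²) = 6*Y + 12*Y²)
((-3*0*4)*160)*f(-4) = ((-3*0*4)*160)*(6*(-4)*(1 + 2*(-4))) = ((0*4)*160)*(6*(-4)*(1 - 8)) = (0*160)*(6*(-4)*(-7)) = 0*168 = 0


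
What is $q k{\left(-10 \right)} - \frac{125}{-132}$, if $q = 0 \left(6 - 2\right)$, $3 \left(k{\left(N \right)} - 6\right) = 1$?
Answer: $\frac{125}{132} \approx 0.94697$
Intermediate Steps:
$k{\left(N \right)} = \frac{19}{3}$ ($k{\left(N \right)} = 6 + \frac{1}{3} \cdot 1 = 6 + \frac{1}{3} = \frac{19}{3}$)
$q = 0$ ($q = 0 \cdot 4 = 0$)
$q k{\left(-10 \right)} - \frac{125}{-132} = 0 \cdot \frac{19}{3} - \frac{125}{-132} = 0 - - \frac{125}{132} = 0 + \frac{125}{132} = \frac{125}{132}$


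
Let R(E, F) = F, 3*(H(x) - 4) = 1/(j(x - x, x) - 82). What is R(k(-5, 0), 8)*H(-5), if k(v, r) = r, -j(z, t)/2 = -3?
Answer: 1822/57 ≈ 31.965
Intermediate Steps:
j(z, t) = 6 (j(z, t) = -2*(-3) = 6)
H(x) = 911/228 (H(x) = 4 + 1/(3*(6 - 82)) = 4 + (⅓)/(-76) = 4 + (⅓)*(-1/76) = 4 - 1/228 = 911/228)
R(k(-5, 0), 8)*H(-5) = 8*(911/228) = 1822/57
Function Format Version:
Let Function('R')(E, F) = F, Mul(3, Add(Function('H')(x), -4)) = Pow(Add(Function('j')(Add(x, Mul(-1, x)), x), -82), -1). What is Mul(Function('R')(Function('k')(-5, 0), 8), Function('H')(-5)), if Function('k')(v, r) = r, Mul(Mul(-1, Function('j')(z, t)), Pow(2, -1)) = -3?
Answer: Rational(1822, 57) ≈ 31.965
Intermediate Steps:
Function('j')(z, t) = 6 (Function('j')(z, t) = Mul(-2, -3) = 6)
Function('H')(x) = Rational(911, 228) (Function('H')(x) = Add(4, Mul(Rational(1, 3), Pow(Add(6, -82), -1))) = Add(4, Mul(Rational(1, 3), Pow(-76, -1))) = Add(4, Mul(Rational(1, 3), Rational(-1, 76))) = Add(4, Rational(-1, 228)) = Rational(911, 228))
Mul(Function('R')(Function('k')(-5, 0), 8), Function('H')(-5)) = Mul(8, Rational(911, 228)) = Rational(1822, 57)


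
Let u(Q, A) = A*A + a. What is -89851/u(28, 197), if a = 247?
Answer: -89851/39056 ≈ -2.3006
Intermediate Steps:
u(Q, A) = 247 + A**2 (u(Q, A) = A*A + 247 = A**2 + 247 = 247 + A**2)
-89851/u(28, 197) = -89851/(247 + 197**2) = -89851/(247 + 38809) = -89851/39056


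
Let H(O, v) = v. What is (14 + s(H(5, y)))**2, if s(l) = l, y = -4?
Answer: 100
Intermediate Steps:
(14 + s(H(5, y)))**2 = (14 - 4)**2 = 10**2 = 100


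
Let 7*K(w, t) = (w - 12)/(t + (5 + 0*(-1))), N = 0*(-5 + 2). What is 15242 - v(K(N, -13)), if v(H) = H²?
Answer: 2987423/196 ≈ 15242.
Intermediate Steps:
N = 0 (N = 0*(-3) = 0)
K(w, t) = (-12 + w)/(7*(5 + t)) (K(w, t) = ((w - 12)/(t + (5 + 0*(-1))))/7 = ((-12 + w)/(t + (5 + 0)))/7 = ((-12 + w)/(t + 5))/7 = ((-12 + w)/(5 + t))/7 = (-12 + w)/(7*(5 + t)))
15242 - v(K(N, -13)) = 15242 - ((-12 + 0)/(7*(5 - 13)))² = 15242 - ((⅐)*(-12)/(-8))² = 15242 - ((⅐)*(-⅛)*(-12))² = 15242 - (3/14)² = 15242 - 1*9/196 = 15242 - 9/196 = 2987423/196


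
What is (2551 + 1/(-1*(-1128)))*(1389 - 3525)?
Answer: -256100081/47 ≈ -5.4489e+6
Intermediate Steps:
(2551 + 1/(-1*(-1128)))*(1389 - 3525) = (2551 + 1/1128)*(-2136) = (2877529/1128)*(-2136) = -256100081/47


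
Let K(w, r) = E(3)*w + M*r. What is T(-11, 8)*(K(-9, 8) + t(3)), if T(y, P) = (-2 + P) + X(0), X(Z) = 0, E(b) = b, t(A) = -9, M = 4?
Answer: -24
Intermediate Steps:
K(w, r) = 3*w + 4*r
T(y, P) = -2 + P (T(y, P) = (-2 + P) + 0 = -2 + P)
T(-11, 8)*(K(-9, 8) + t(3)) = (-2 + 8)*((3*(-9) + 4*8) - 9) = 6*((-27 + 32) - 9) = 6*(5 - 9) = 6*(-4) = -24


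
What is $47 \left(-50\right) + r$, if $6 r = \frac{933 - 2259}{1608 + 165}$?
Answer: $- \frac{4166771}{1773} \approx -2350.1$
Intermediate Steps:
$r = - \frac{221}{1773}$ ($r = \frac{\left(933 - 2259\right) \frac{1}{1608 + 165}}{6} = \frac{\left(933 - 2259\right) \frac{1}{1773}}{6} = \frac{\left(-1326\right) \frac{1}{1773}}{6} = \frac{1}{6} \left(- \frac{442}{591}\right) = - \frac{221}{1773} \approx -0.12465$)
$47 \left(-50\right) + r = 47 \left(-50\right) - \frac{221}{1773} = -2350 - \frac{221}{1773} = - \frac{4166771}{1773}$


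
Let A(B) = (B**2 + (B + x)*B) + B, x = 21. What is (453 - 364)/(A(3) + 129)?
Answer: 89/213 ≈ 0.41784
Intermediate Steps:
A(B) = B + B**2 + B*(21 + B) (A(B) = (B**2 + (B + 21)*B) + B = (B**2 + (21 + B)*B) + B = (B**2 + B*(21 + B)) + B = B + B**2 + B*(21 + B))
(453 - 364)/(A(3) + 129) = (453 - 364)/(2*3*(11 + 3) + 129) = 89/(2*3*14 + 129) = 89/(84 + 129) = 89/213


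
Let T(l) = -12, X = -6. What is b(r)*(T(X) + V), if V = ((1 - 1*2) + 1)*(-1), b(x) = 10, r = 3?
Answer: -120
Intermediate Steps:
V = 0 (V = ((1 - 2) + 1)*(-1) = (-1 + 1)*(-1) = 0*(-1) = 0)
b(r)*(T(X) + V) = 10*(-12 + 0) = 10*(-12) = -120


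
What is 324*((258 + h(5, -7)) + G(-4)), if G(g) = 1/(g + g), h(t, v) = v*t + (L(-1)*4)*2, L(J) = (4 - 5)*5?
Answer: 118503/2 ≈ 59252.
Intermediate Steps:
L(J) = -5 (L(J) = -1*5 = -5)
h(t, v) = -40 + t*v (h(t, v) = v*t - 5*4*2 = t*v - 20*2 = t*v - 40 = -40 + t*v)
G(g) = 1/(2*g)
324*((258 + h(5, -7)) + G(-4)) = 324*((258 + (-40 + 5*(-7))) + (½)/(-4)) = 324*((258 + (-40 - 35)) + (½)*(-¼)) = 324*((258 - 75) - ⅛) = 324*(183 - ⅛) = 324*(1463/8) = 118503/2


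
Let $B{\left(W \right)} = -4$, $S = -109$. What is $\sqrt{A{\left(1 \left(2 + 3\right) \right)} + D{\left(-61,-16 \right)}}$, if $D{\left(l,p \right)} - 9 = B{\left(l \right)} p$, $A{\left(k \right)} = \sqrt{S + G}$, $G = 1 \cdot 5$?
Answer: $\sqrt{73 + 2 i \sqrt{26}} \approx 8.5647 + 0.59535 i$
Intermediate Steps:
$G = 5$
$A{\left(k \right)} = 2 i \sqrt{26}$ ($A{\left(k \right)} = \sqrt{-109 + 5} = \sqrt{-104} = 2 i \sqrt{26}$)
$D{\left(l,p \right)} = 9 - 4 p$
$\sqrt{A{\left(1 \left(2 + 3\right) \right)} + D{\left(-61,-16 \right)}} = \sqrt{2 i \sqrt{26} + \left(9 - -64\right)} = \sqrt{2 i \sqrt{26} + \left(9 + 64\right)} = \sqrt{2 i \sqrt{26} + 73} = \sqrt{73 + 2 i \sqrt{26}}$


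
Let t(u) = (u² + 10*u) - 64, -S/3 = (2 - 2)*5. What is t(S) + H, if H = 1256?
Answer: 1192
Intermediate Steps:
S = 0 (S = -3*(2 - 2)*5 = -0*5 = -3*0 = 0)
t(u) = -64 + u² + 10*u
t(S) + H = (-64 + 0² + 10*0) + 1256 = (-64 + 0 + 0) + 1256 = -64 + 1256 = 1192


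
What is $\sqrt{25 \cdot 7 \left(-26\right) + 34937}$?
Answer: $\sqrt{30387} \approx 174.32$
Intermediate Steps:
$\sqrt{25 \cdot 7 \left(-26\right) + 34937} = \sqrt{175 \left(-26\right) + 34937} = \sqrt{-4550 + 34937} = \sqrt{30387}$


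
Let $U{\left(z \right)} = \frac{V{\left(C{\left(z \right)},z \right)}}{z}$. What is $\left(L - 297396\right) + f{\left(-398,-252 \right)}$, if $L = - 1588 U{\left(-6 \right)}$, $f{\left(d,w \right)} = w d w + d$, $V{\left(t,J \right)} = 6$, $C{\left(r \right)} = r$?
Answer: $-25570798$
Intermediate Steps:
$f{\left(d,w \right)} = d + d w^{2}$ ($f{\left(d,w \right)} = d w w + d = d w^{2} + d = d + d w^{2}$)
$U{\left(z \right)} = \frac{6}{z}$
$L = 1588$ ($L = - 1588 \frac{6}{-6} = - 1588 \cdot 6 \left(- \frac{1}{6}\right) = \left(-1588\right) \left(-1\right) = 1588$)
$\left(L - 297396\right) + f{\left(-398,-252 \right)} = \left(1588 - 297396\right) - 398 \left(1 + \left(-252\right)^{2}\right) = -295808 - 398 \left(1 + 63504\right) = -295808 - 25274990 = -25570798$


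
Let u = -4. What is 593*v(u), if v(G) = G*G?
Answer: 9488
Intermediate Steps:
v(G) = G²
593*v(u) = 593*(-4)² = 593*16 = 9488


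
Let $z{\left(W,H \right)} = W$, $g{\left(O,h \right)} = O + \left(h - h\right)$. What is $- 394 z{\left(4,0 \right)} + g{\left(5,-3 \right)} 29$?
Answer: $-1431$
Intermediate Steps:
$g{\left(O,h \right)} = O$ ($g{\left(O,h \right)} = O + 0 = O$)
$- 394 z{\left(4,0 \right)} + g{\left(5,-3 \right)} 29 = \left(-394\right) 4 + 5 \cdot 29 = -1576 + 145 = -1431$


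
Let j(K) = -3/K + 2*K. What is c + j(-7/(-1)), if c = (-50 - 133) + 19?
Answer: -1053/7 ≈ -150.43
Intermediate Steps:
c = -164 (c = -183 + 19 = -164)
c + j(-7/(-1)) = -164 + (-3/((-7/(-1))) + 2*(-7/(-1))) = -164 + (-3/((-7*(-1))) + 2*(-7*(-1))) = -164 + (-3/7 + 2*7) = -164 + (-3*1/7 + 14) = -164 + (-3/7 + 14) = -164 + 95/7 = -1053/7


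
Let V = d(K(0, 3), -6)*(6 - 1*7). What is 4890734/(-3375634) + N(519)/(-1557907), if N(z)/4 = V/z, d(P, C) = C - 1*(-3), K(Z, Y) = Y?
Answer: -659070212219605/454896911990287 ≈ -1.4488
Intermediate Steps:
d(P, C) = 3 + C (d(P, C) = C + 3 = 3 + C)
V = 3 (V = (3 - 6)*(6 - 1*7) = -3*(6 - 7) = -3*(-1) = 3)
N(z) = 12/z (N(z) = 4*(3/z) = 12/z)
4890734/(-3375634) + N(519)/(-1557907) = 4890734/(-3375634) + (12/519)/(-1557907) = 4890734*(-1/3375634) + (12*(1/519))*(-1/1557907) = -2445367/1687817 + (4/173)*(-1/1557907) = -2445367/1687817 - 4/269517911 = -659070212219605/454896911990287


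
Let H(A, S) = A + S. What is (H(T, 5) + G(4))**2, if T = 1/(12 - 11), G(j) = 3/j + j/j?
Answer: 961/16 ≈ 60.063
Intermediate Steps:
G(j) = 1 + 3/j (G(j) = 3/j + 1 = 1 + 3/j)
T = 1 (T = 1/1 = 1)
(H(T, 5) + G(4))**2 = ((1 + 5) + (3 + 4)/4)**2 = (6 + (1/4)*7)**2 = (6 + 7/4)**2 = (31/4)**2 = 961/16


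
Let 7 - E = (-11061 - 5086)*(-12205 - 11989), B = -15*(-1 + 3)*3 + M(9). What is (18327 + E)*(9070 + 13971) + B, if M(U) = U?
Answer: -9000786561625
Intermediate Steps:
B = -81 (B = -15*(-1 + 3)*3 + 9 = -30*3 + 9 = -15*6 + 9 = -90 + 9 = -81)
E = -390660511 (E = 7 - (-11061 - 5086)*(-12205 - 11989) = 7 - (-16147)*(-24194) = 7 - 1*390660518 = 7 - 390660518 = -390660511)
(18327 + E)*(9070 + 13971) + B = (18327 - 390660511)*(9070 + 13971) - 81 = -390642184*23041 - 81 = -9000786561544 - 81 = -9000786561625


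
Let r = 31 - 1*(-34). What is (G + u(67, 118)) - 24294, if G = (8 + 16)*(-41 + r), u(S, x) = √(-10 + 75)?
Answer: -23718 + √65 ≈ -23710.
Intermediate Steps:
r = 65 (r = 31 + 34 = 65)
u(S, x) = √65
G = 576 (G = (8 + 16)*(-41 + 65) = 24*24 = 576)
(G + u(67, 118)) - 24294 = (576 + √65) - 24294 = -23718 + √65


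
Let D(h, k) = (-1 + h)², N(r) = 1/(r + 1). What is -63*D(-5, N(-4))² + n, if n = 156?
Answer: -81492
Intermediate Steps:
N(r) = 1/(1 + r)
-63*D(-5, N(-4))² + n = -63*(-1 - 5)⁴ + 156 = -63*((-6)²)² + 156 = -63*36² + 156 = -63*1296 + 156 = -81648 + 156 = -81492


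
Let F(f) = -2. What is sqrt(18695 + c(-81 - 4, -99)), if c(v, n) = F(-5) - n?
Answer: 18*sqrt(58) ≈ 137.08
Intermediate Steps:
c(v, n) = -2 - n
sqrt(18695 + c(-81 - 4, -99)) = sqrt(18695 + (-2 - 1*(-99))) = sqrt(18695 + (-2 + 99)) = sqrt(18695 + 97) = sqrt(18792) = 18*sqrt(58)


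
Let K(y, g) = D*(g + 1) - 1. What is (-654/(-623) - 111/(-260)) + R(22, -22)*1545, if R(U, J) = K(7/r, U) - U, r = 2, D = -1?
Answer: -11511679407/161980 ≈ -71069.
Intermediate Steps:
K(y, g) = -2 - g (K(y, g) = -(g + 1) - 1 = -(1 + g) - 1 = (-1 - g) - 1 = -2 - g)
R(U, J) = -2 - 2*U (R(U, J) = (-2 - U) - U = -2 - 2*U)
(-654/(-623) - 111/(-260)) + R(22, -22)*1545 = (-654/(-623) - 111/(-260)) + (-2 - 2*22)*1545 = (-654*(-1/623) - 111*(-1/260)) + (-2 - 44)*1545 = (654/623 + 111/260) - 46*1545 = 239193/161980 - 71070 = -11511679407/161980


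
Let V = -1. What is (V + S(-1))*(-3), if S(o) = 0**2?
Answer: 3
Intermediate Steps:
S(o) = 0
(V + S(-1))*(-3) = (-1 + 0)*(-3) = -1*(-3) = 3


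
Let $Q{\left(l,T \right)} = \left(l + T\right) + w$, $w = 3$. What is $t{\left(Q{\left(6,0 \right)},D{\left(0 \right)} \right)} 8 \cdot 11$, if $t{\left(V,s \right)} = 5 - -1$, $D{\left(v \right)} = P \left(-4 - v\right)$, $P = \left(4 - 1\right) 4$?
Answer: $528$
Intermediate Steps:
$P = 12$ ($P = 3 \cdot 4 = 12$)
$D{\left(v \right)} = -48 - 12 v$ ($D{\left(v \right)} = 12 \left(-4 - v\right) = -48 - 12 v$)
$Q{\left(l,T \right)} = 3 + T + l$ ($Q{\left(l,T \right)} = \left(l + T\right) + 3 = \left(T + l\right) + 3 = 3 + T + l$)
$t{\left(V,s \right)} = 6$ ($t{\left(V,s \right)} = 5 + 1 = 6$)
$t{\left(Q{\left(6,0 \right)},D{\left(0 \right)} \right)} 8 \cdot 11 = 6 \cdot 8 \cdot 11 = 48 \cdot 11 = 528$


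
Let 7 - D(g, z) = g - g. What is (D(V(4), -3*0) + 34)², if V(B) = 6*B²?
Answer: 1681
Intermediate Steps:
D(g, z) = 7 (D(g, z) = 7 - (g - g) = 7 - 1*0 = 7 + 0 = 7)
(D(V(4), -3*0) + 34)² = (7 + 34)² = 41² = 1681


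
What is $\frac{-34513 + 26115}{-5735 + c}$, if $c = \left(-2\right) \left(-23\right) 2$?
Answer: $\frac{442}{297} \approx 1.4882$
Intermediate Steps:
$c = 92$ ($c = 46 \cdot 2 = 92$)
$\frac{-34513 + 26115}{-5735 + c} = \frac{-34513 + 26115}{-5735 + 92} = - \frac{8398}{-5643} = \left(-8398\right) \left(- \frac{1}{5643}\right) = \frac{442}{297}$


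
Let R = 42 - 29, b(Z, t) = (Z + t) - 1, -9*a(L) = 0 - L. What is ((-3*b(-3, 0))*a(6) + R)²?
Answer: 441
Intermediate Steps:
a(L) = L/9 (a(L) = -(0 - L)/9 = -(-1)*L/9 = L/9)
b(Z, t) = -1 + Z + t
R = 13
((-3*b(-3, 0))*a(6) + R)² = ((-3*(-1 - 3 + 0))*((⅑)*6) + 13)² = (-3*(-4)*(⅔) + 13)² = (12*(⅔) + 13)² = (8 + 13)² = 21² = 441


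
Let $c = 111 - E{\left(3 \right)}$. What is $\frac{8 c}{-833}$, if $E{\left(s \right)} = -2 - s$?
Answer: $- \frac{928}{833} \approx -1.114$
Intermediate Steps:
$c = 116$ ($c = 111 - \left(-2 - 3\right) = 111 - -5 = 111 + 5 = 116$)
$\frac{8 c}{-833} = \frac{8 \cdot 116}{-833} = 928 \left(- \frac{1}{833}\right) = - \frac{928}{833}$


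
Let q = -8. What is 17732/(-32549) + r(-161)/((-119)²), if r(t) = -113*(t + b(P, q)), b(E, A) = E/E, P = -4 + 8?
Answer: 30671188/41902399 ≈ 0.73197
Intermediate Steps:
P = 4
b(E, A) = 1
r(t) = -113 - 113*t (r(t) = -113*(t + 1) = -113*(1 + t) = -113 - 113*t)
17732/(-32549) + r(-161)/((-119)²) = 17732/(-32549) + (-113 - 113*(-161))/((-119)²) = 17732*(-1/32549) + (-113 + 18193)/14161 = -1612/2959 + 18080*(1/14161) = -1612/2959 + 18080/14161 = 30671188/41902399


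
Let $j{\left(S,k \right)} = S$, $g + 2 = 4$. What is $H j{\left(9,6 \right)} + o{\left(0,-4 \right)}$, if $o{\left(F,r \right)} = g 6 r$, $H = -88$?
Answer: $-840$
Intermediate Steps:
$g = 2$ ($g = -2 + 4 = 2$)
$o{\left(F,r \right)} = 12 r$ ($o{\left(F,r \right)} = 2 \cdot 6 r = 12 r$)
$H j{\left(9,6 \right)} + o{\left(0,-4 \right)} = \left(-88\right) 9 + 12 \left(-4\right) = -792 - 48 = -840$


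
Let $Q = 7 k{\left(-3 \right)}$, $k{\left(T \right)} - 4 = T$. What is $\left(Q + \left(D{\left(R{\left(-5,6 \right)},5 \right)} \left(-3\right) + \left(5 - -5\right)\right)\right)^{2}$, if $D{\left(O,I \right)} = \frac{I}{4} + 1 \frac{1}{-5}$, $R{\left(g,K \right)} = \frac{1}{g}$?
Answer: $\frac{76729}{400} \approx 191.82$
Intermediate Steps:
$k{\left(T \right)} = 4 + T$
$D{\left(O,I \right)} = - \frac{1}{5} + \frac{I}{4}$ ($D{\left(O,I \right)} = I \frac{1}{4} + 1 \left(- \frac{1}{5}\right) = \frac{I}{4} - \frac{1}{5} = - \frac{1}{5} + \frac{I}{4}$)
$Q = 7$ ($Q = 7 \left(4 - 3\right) = 7 \cdot 1 = 7$)
$\left(Q + \left(D{\left(R{\left(-5,6 \right)},5 \right)} \left(-3\right) + \left(5 - -5\right)\right)\right)^{2} = \left(7 + \left(\left(- \frac{1}{5} + \frac{1}{4} \cdot 5\right) \left(-3\right) + \left(5 - -5\right)\right)\right)^{2} = \left(7 + \left(\left(- \frac{1}{5} + \frac{5}{4}\right) \left(-3\right) + \left(5 + 5\right)\right)\right)^{2} = \left(7 + \left(\frac{21}{20} \left(-3\right) + 10\right)\right)^{2} = \left(7 + \left(- \frac{63}{20} + 10\right)\right)^{2} = \left(7 + \frac{137}{20}\right)^{2} = \left(\frac{277}{20}\right)^{2} = \frac{76729}{400}$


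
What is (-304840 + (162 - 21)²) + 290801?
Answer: 5842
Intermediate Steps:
(-304840 + (162 - 21)²) + 290801 = (-304840 + 141²) + 290801 = (-304840 + 19881) + 290801 = -284959 + 290801 = 5842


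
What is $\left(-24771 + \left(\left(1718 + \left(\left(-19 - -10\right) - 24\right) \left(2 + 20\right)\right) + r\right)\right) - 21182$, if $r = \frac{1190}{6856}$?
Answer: $- \frac{154125713}{3428} \approx -44961.0$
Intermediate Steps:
$r = \frac{595}{3428}$ ($r = 1190 \cdot \frac{1}{6856} = \frac{595}{3428} \approx 0.17357$)
$\left(-24771 + \left(\left(1718 + \left(\left(-19 - -10\right) - 24\right) \left(2 + 20\right)\right) + r\right)\right) - 21182 = \left(-24771 + \left(\left(1718 + \left(\left(-19 - -10\right) - 24\right) \left(2 + 20\right)\right) + \frac{595}{3428}\right)\right) - 21182 = \left(-24771 + \left(\left(1718 + \left(\left(-19 + 10\right) - 24\right) 22\right) + \frac{595}{3428}\right)\right) - 21182 = \left(-24771 + \left(\left(1718 + \left(-9 - 24\right) 22\right) + \frac{595}{3428}\right)\right) - 21182 = \left(-24771 + \left(\left(1718 - 726\right) + \frac{595}{3428}\right)\right) - 21182 = \left(-24771 + \left(992 + \frac{595}{3428}\right)\right) - 21182 = \left(-24771 + \frac{3401171}{3428}\right) - 21182 = - \frac{81513817}{3428} - 21182 = - \frac{154125713}{3428}$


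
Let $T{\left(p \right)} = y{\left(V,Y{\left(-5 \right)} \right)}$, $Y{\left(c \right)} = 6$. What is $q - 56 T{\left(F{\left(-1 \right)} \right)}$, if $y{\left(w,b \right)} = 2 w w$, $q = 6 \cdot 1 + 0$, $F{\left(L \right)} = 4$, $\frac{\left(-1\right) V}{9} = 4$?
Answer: $-145146$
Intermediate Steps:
$V = -36$ ($V = \left(-9\right) 4 = -36$)
$q = 6$ ($q = 6 + 0 = 6$)
$y{\left(w,b \right)} = 2 w^{2}$
$T{\left(p \right)} = 2592$ ($T{\left(p \right)} = 2 \left(-36\right)^{2} = 2 \cdot 1296 = 2592$)
$q - 56 T{\left(F{\left(-1 \right)} \right)} = 6 - 145152 = -145146$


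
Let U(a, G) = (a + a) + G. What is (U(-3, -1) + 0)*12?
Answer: -84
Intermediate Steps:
U(a, G) = G + 2*a (U(a, G) = 2*a + G = G + 2*a)
(U(-3, -1) + 0)*12 = ((-1 + 2*(-3)) + 0)*12 = ((-1 - 6) + 0)*12 = (-7 + 0)*12 = -7*12 = -84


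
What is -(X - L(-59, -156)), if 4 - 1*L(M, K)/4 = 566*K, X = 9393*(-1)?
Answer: 362593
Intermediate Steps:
X = -9393
L(M, K) = 16 - 2264*K
-(X - L(-59, -156)) = -(-9393 - (16 - 2264*(-156))) = -(-9393 - (16 + 353184)) = -(-9393 - 1*353200) = -(-9393 - 353200) = -1*(-362593) = 362593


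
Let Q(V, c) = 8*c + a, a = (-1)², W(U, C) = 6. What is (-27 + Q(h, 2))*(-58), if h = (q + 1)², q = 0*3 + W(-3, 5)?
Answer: 580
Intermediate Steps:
q = 6 (q = 0*3 + 6 = 0 + 6 = 6)
a = 1
h = 49 (h = (6 + 1)² = 7² = 49)
Q(V, c) = 1 + 8*c (Q(V, c) = 8*c + 1 = 1 + 8*c)
(-27 + Q(h, 2))*(-58) = (-27 + (1 + 8*2))*(-58) = (-27 + (1 + 16))*(-58) = (-27 + 17)*(-58) = -10*(-58) = 580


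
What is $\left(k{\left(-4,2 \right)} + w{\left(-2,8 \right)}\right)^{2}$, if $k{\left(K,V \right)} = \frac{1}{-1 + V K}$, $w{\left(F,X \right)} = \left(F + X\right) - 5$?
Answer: $\frac{64}{81} \approx 0.79012$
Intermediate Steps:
$w{\left(F,X \right)} = -5 + F + X$
$k{\left(K,V \right)} = \frac{1}{-1 + K V}$
$\left(k{\left(-4,2 \right)} + w{\left(-2,8 \right)}\right)^{2} = \left(\frac{1}{-1 - 8} - -1\right)^{2} = \left(\frac{1}{-1 - 8} + 1\right)^{2} = \left(\frac{1}{-9} + 1\right)^{2} = \left(- \frac{1}{9} + 1\right)^{2} = \left(\frac{8}{9}\right)^{2} = \frac{64}{81}$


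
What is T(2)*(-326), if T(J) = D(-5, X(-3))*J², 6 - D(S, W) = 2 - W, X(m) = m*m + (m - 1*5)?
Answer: -6520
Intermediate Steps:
X(m) = -5 + m + m² (X(m) = m² + (m - 5) = m² + (-5 + m) = -5 + m + m²)
D(S, W) = 4 + W (D(S, W) = 6 - (2 - W) = 6 + (-2 + W) = 4 + W)
T(J) = 5*J² (T(J) = (4 + (-5 - 3 + (-3)²))*J² = (4 + (-5 - 3 + 9))*J² = (4 + 1)*J² = 5*J²)
T(2)*(-326) = (5*2²)*(-326) = (5*4)*(-326) = 20*(-326) = -6520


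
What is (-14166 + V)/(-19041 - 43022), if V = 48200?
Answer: -34034/62063 ≈ -0.54838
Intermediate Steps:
(-14166 + V)/(-19041 - 43022) = (-14166 + 48200)/(-19041 - 43022) = 34034/(-62063) = 34034*(-1/62063) = -34034/62063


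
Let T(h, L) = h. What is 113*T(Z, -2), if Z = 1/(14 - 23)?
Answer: -113/9 ≈ -12.556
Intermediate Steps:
Z = -1/9 (Z = 1/(-9) = -1/9 ≈ -0.11111)
113*T(Z, -2) = 113*(-1/9) = -113/9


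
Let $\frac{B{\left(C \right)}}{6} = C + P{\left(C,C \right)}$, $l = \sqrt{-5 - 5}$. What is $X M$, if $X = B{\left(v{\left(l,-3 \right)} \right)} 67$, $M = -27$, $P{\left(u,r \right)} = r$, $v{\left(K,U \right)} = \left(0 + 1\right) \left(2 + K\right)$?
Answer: $-43416 - 21708 i \sqrt{10} \approx -43416.0 - 68647.0 i$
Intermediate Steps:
$l = i \sqrt{10}$ ($l = \sqrt{-10} = i \sqrt{10} \approx 3.1623 i$)
$v{\left(K,U \right)} = 2 + K$ ($v{\left(K,U \right)} = 1 \left(2 + K\right) = 2 + K$)
$B{\left(C \right)} = 12 C$ ($B{\left(C \right)} = 6 \left(C + C\right) = 6 \cdot 2 C = 12 C$)
$X = 1608 + 804 i \sqrt{10}$ ($X = 12 \left(2 + i \sqrt{10}\right) 67 = \left(24 + 12 i \sqrt{10}\right) 67 = 1608 + 804 i \sqrt{10} \approx 1608.0 + 2542.5 i$)
$X M = \left(1608 + 804 i \sqrt{10}\right) \left(-27\right) = -43416 - 21708 i \sqrt{10}$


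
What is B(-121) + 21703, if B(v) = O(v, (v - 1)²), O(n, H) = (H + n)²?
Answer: 217967872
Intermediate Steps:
B(v) = (v + (-1 + v)²)² (B(v) = ((v - 1)² + v)² = ((-1 + v)² + v)² = (v + (-1 + v)²)²)
B(-121) + 21703 = (-121 + (-1 - 121)²)² + 21703 = (-121 + (-122)²)² + 21703 = (-121 + 14884)² + 21703 = 14763² + 21703 = 217946169 + 21703 = 217967872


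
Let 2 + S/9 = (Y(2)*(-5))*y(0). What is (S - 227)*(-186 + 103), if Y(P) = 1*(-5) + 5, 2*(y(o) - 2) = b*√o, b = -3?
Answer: 20335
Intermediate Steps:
y(o) = 2 - 3*√o/2 (y(o) = 2 + (-3*√o)/2 = 2 - 3*√o/2)
Y(P) = 0 (Y(P) = -5 + 5 = 0)
S = -18 (S = -18 + 9*((0*(-5))*(2 - 3*√0/2)) = -18 + 9*(0*(2 - 3/2*0)) = -18 + 9*(0*(2 + 0)) = -18 + 9*(0*2) = -18 + 9*0 = -18 + 0 = -18)
(S - 227)*(-186 + 103) = (-18 - 227)*(-186 + 103) = -245*(-83) = 20335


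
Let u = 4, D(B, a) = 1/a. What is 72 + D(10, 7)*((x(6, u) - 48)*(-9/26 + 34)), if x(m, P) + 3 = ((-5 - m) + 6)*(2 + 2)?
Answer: -7003/26 ≈ -269.35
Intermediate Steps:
x(m, P) = 1 - 4*m (x(m, P) = -3 + ((-5 - m) + 6)*(2 + 2) = -3 + (1 - m)*4 = -3 + (4 - 4*m) = 1 - 4*m)
72 + D(10, 7)*((x(6, u) - 48)*(-9/26 + 34)) = 72 + (((1 - 4*6) - 48)*(-9/26 + 34))/7 = 72 + (((1 - 24) - 48)*(-9*1/26 + 34))/7 = 72 + ((-23 - 48)*(-9/26 + 34))/7 = 72 + (-71*875/26)/7 = 72 + (⅐)*(-62125/26) = 72 - 8875/26 = -7003/26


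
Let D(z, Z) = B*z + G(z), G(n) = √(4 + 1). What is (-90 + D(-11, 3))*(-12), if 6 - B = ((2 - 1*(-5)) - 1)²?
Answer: -2880 - 12*√5 ≈ -2906.8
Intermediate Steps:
B = -30 (B = 6 - ((2 - 1*(-5)) - 1)² = 6 - ((2 + 5) - 1)² = 6 - (7 - 1)² = 6 - 1*6² = 6 - 1*36 = 6 - 36 = -30)
G(n) = √5
D(z, Z) = √5 - 30*z (D(z, Z) = -30*z + √5 = √5 - 30*z)
(-90 + D(-11, 3))*(-12) = (-90 + (√5 - 30*(-11)))*(-12) = (-90 + (√5 + 330))*(-12) = (-90 + (330 + √5))*(-12) = (240 + √5)*(-12) = -2880 - 12*√5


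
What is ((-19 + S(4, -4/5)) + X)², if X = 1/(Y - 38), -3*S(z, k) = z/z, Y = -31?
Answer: 198025/529 ≈ 374.34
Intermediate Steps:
S(z, k) = -⅓ (S(z, k) = -z/(3*z) = -⅓*1 = -⅓)
X = -1/69 (X = 1/(-31 - 38) = 1/(-69) = -1/69 ≈ -0.014493)
((-19 + S(4, -4/5)) + X)² = ((-19 - ⅓) - 1/69)² = (-58/3 - 1/69)² = (-445/23)² = 198025/529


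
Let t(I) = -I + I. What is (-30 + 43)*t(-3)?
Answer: 0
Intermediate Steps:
t(I) = 0
(-30 + 43)*t(-3) = (-30 + 43)*0 = 13*0 = 0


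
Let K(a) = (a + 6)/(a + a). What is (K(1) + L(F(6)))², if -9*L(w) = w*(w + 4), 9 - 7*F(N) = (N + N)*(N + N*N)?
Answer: 2603754729/9604 ≈ 2.7111e+5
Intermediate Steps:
F(N) = 9/7 - 2*N*(N + N²)/7 (F(N) = 9/7 - (N + N)*(N + N*N)/7 = 9/7 - 2*N*(N + N²)/7)
K(a) = (6 + a)/(2*a) (K(a) = (6 + a)/((2*a)) = (6 + a)*(1/(2*a)) = (6 + a)/(2*a))
L(w) = -w*(4 + w)/9 (L(w) = -w*(w + 4)/9 = -w*(4 + w)/9)
(K(1) + L(F(6)))² = ((½)*(6 + 1)/1 - (9/7 - 2/7*6² - 2/7*6³)*(4 + (9/7 - 2/7*6² - 2/7*6³))/9)² = ((½)*1*7 - (9/7 - 2/7*36 - 2/7*216)*(4 + (9/7 - 2/7*36 - 2/7*216))/9)² = (7/2 - (9/7 - 72/7 - 432/7)*(4 + (9/7 - 72/7 - 432/7))/9)² = (7/2 - ⅑*(-495/7)*(4 - 495/7))² = (7/2 - ⅑*(-495/7)*(-467/7))² = (7/2 - 25685/49)² = (-51027/98)² = 2603754729/9604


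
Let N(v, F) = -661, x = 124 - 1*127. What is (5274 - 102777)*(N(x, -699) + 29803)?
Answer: -2841432426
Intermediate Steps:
x = -3 (x = 124 - 127 = -3)
(5274 - 102777)*(N(x, -699) + 29803) = (5274 - 102777)*(-661 + 29803) = -97503*29142 = -2841432426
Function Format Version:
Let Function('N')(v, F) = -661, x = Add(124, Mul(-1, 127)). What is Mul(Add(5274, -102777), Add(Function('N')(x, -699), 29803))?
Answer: -2841432426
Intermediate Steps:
x = -3 (x = Add(124, -127) = -3)
Mul(Add(5274, -102777), Add(Function('N')(x, -699), 29803)) = Mul(Add(5274, -102777), Add(-661, 29803)) = Mul(-97503, 29142) = -2841432426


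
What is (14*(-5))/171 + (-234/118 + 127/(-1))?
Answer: -1305440/10089 ≈ -129.39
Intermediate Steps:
(14*(-5))/171 + (-234/118 + 127/(-1)) = -70*1/171 + (-234*1/118 + 127*(-1)) = -70/171 + (-117/59 - 127) = -70/171 - 7610/59 = -1305440/10089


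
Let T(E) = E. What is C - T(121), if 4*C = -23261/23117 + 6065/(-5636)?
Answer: -63330411009/521149648 ≈ -121.52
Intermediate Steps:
C = -271303601/521149648 (C = (-23261/23117 + 6065/(-5636))/4 = (-23261*1/23117 + 6065*(-1/5636))/4 = (-23261/23117 - 6065/5636)/4 = (1/4)*(-271303601/130287412) = -271303601/521149648 ≈ -0.52059)
C - T(121) = -271303601/521149648 - 1*121 = -271303601/521149648 - 121 = -63330411009/521149648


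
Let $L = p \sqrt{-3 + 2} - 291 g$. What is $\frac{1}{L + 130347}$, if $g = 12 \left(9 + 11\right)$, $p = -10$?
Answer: $\frac{60507}{3661097149} + \frac{10 i}{3661097149} \approx 1.6527 \cdot 10^{-5} + 2.7314 \cdot 10^{-9} i$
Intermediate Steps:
$g = 240$ ($g = 12 \cdot 20 = 240$)
$L = -69840 - 10 i$ ($L = - 10 \sqrt{-3 + 2} - 69840 = - 10 \sqrt{-1} - 69840 = - 10 i - 69840 = -69840 - 10 i \approx -69840.0 - 10.0 i$)
$\frac{1}{L + 130347} = \frac{1}{\left(-69840 - 10 i\right) + 130347} = \frac{1}{60507 - 10 i} = \frac{60507 + 10 i}{3661097149}$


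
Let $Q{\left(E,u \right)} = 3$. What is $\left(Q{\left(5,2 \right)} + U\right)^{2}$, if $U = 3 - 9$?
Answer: $9$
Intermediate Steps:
$U = -6$ ($U = 3 - 9 = -6$)
$\left(Q{\left(5,2 \right)} + U\right)^{2} = \left(3 - 6\right)^{2} = \left(-3\right)^{2} = 9$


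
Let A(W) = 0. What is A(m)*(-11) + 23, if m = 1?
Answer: 23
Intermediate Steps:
A(m)*(-11) + 23 = 0*(-11) + 23 = 0 + 23 = 23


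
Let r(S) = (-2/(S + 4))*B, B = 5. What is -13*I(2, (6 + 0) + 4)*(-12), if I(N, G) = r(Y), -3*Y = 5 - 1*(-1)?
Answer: -780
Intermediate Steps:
Y = -2 (Y = -(5 - 1*(-1))/3 = -(5 + 1)/3 = -⅓*6 = -2)
r(S) = -10/(4 + S) (r(S) = -2/(S + 4)*5 = -2/(4 + S)*5 = -10/(4 + S))
I(N, G) = -5 (I(N, G) = -10/(4 - 2) = -10/2 = -10*½ = -5)
-13*I(2, (6 + 0) + 4)*(-12) = -13*(-5)*(-12) = 65*(-12) = -780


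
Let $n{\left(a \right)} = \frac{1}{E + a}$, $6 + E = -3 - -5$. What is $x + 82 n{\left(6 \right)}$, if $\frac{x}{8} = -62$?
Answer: $-455$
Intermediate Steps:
$E = -4$ ($E = -6 - -2 = -6 + \left(-3 + 5\right) = -6 + 2 = -4$)
$x = -496$ ($x = 8 \left(-62\right) = -496$)
$n{\left(a \right)} = \frac{1}{-4 + a}$
$x + 82 n{\left(6 \right)} = -496 + \frac{82}{-4 + 6} = -496 + \frac{82}{2} = -496 + 82 \cdot \frac{1}{2} = -496 + 41 = -455$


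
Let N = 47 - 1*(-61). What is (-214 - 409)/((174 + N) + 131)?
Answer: -89/59 ≈ -1.5085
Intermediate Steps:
N = 108 (N = 47 + 61 = 108)
(-214 - 409)/((174 + N) + 131) = (-214 - 409)/((174 + 108) + 131) = -623/(282 + 131) = -623/413 = -623*1/413 = -89/59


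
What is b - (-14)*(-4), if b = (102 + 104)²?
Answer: 42380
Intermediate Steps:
b = 42436 (b = 206² = 42436)
b - (-14)*(-4) = 42436 - (-14)*(-4) = 42436 - 1*56 = 42436 - 56 = 42380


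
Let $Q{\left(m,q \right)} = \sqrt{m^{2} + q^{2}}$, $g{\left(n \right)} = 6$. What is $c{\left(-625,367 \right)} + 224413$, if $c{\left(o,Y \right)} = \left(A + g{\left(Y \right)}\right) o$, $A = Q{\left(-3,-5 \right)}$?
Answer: $220663 - 625 \sqrt{34} \approx 2.1702 \cdot 10^{5}$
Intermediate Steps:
$A = \sqrt{34}$ ($A = \sqrt{\left(-3\right)^{2} + \left(-5\right)^{2}} = \sqrt{9 + 25} = \sqrt{34} \approx 5.8309$)
$c{\left(o,Y \right)} = o \left(6 + \sqrt{34}\right)$ ($c{\left(o,Y \right)} = \left(\sqrt{34} + 6\right) o = \left(6 + \sqrt{34}\right) o = o \left(6 + \sqrt{34}\right)$)
$c{\left(-625,367 \right)} + 224413 = - 625 \left(6 + \sqrt{34}\right) + 224413 = \left(-3750 - 625 \sqrt{34}\right) + 224413 = 220663 - 625 \sqrt{34}$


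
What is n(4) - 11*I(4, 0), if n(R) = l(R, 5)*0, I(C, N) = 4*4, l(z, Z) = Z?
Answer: -176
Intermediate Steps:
I(C, N) = 16
n(R) = 0 (n(R) = 5*0 = 0)
n(4) - 11*I(4, 0) = 0 - 11*16 = 0 - 176 = -176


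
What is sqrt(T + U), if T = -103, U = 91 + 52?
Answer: 2*sqrt(10) ≈ 6.3246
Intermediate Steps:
U = 143
sqrt(T + U) = sqrt(-103 + 143) = sqrt(40) = 2*sqrt(10)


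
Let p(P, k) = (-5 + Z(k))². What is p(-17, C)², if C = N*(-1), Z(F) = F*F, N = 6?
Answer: 923521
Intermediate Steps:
Z(F) = F²
C = -6 (C = 6*(-1) = -6)
p(P, k) = (-5 + k²)²
p(-17, C)² = ((-5 + (-6)²)²)² = ((-5 + 36)²)² = (31²)² = 961² = 923521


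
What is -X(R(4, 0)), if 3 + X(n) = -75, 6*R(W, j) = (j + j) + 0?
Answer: 78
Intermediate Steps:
R(W, j) = j/3 (R(W, j) = ((j + j) + 0)/6 = (2*j + 0)/6 = (2*j)/6 = j/3)
X(n) = -78 (X(n) = -3 - 75 = -78)
-X(R(4, 0)) = -1*(-78) = 78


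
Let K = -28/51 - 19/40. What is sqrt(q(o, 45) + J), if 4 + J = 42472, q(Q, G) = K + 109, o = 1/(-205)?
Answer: sqrt(44296045410)/1020 ≈ 206.34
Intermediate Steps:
K = -2089/2040 (K = -28*1/51 - 19*1/40 = -28/51 - 19/40 = -2089/2040 ≈ -1.0240)
o = -1/205 ≈ -0.0048781
q(Q, G) = 220271/2040 (q(Q, G) = -2089/2040 + 109 = 220271/2040)
J = 42468 (J = -4 + 42472 = 42468)
sqrt(q(o, 45) + J) = sqrt(220271/2040 + 42468) = sqrt(86854991/2040) = sqrt(44296045410)/1020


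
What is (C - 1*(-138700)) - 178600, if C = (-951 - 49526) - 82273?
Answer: -172650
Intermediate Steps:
C = -132750 (C = -50477 - 82273 = -132750)
(C - 1*(-138700)) - 178600 = (-132750 - 1*(-138700)) - 178600 = (-132750 + 138700) - 178600 = 5950 - 178600 = -172650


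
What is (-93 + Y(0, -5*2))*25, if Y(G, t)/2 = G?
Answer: -2325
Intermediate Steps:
Y(G, t) = 2*G
(-93 + Y(0, -5*2))*25 = (-93 + 2*0)*25 = (-93 + 0)*25 = -93*25 = -2325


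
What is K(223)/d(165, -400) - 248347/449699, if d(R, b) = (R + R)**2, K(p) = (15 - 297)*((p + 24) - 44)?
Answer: -8798076209/8162036850 ≈ -1.0779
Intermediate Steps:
K(p) = 5640 - 282*p (K(p) = -282*((24 + p) - 44) = -282*(-20 + p) = 5640 - 282*p)
d(R, b) = 4*R**2 (d(R, b) = (2*R)**2 = 4*R**2)
K(223)/d(165, -400) - 248347/449699 = (5640 - 282*223)/((4*165**2)) - 248347/449699 = (5640 - 62886)/((4*27225)) - 248347*1/449699 = -57246/108900 - 248347/449699 = -57246*1/108900 - 248347/449699 = -9541/18150 - 248347/449699 = -8798076209/8162036850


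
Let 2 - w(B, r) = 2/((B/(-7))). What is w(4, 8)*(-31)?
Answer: -341/2 ≈ -170.50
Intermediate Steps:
w(B, r) = 2 + 14/B (w(B, r) = 2 - 2/(B/(-7)) = 2 - 2/(B*(-⅐)) = 2 - 2/((-B/7)) = 2 - 2*(-7/B) = 2 - (-14)/B = 2 + 14/B)
w(4, 8)*(-31) = (2 + 14/4)*(-31) = (2 + 14*(¼))*(-31) = (2 + 7/2)*(-31) = (11/2)*(-31) = -341/2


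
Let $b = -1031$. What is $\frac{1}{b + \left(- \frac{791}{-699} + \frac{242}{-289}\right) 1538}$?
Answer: $- \frac{202011}{116853083} \approx -0.0017288$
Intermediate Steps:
$\frac{1}{b + \left(- \frac{791}{-699} + \frac{242}{-289}\right) 1538} = \frac{1}{-1031 + \left(- \frac{791}{-699} + \frac{242}{-289}\right) 1538} = \frac{1}{-1031 + \left(\left(-791\right) \left(- \frac{1}{699}\right) + 242 \left(- \frac{1}{289}\right)\right) 1538} = \frac{1}{-1031 + \left(\frac{791}{699} - \frac{242}{289}\right) 1538} = \frac{1}{-1031 + \frac{59441}{202011} \cdot 1538} = \frac{1}{-1031 + \frac{91420258}{202011}} = \frac{1}{- \frac{116853083}{202011}} = - \frac{202011}{116853083}$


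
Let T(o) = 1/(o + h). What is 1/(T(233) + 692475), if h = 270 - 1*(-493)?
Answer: 996/689705101 ≈ 1.4441e-6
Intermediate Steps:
h = 763 (h = 270 + 493 = 763)
T(o) = 1/(763 + o) (T(o) = 1/(o + 763) = 1/(763 + o))
1/(T(233) + 692475) = 1/(1/(763 + 233) + 692475) = 1/(1/996 + 692475) = 1/(689705101/996) = 996/689705101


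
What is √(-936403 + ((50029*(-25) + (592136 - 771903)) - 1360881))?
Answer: 4*I*√232986 ≈ 1930.7*I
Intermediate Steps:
√(-936403 + ((50029*(-25) + (592136 - 771903)) - 1360881)) = √(-936403 + ((-1250725 - 179767) - 1360881)) = √(-936403 + (-1430492 - 1360881)) = √(-936403 - 2791373) = √(-3727776) = 4*I*√232986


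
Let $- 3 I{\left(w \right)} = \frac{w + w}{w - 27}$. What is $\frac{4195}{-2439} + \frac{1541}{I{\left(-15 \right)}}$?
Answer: $- \frac{78949454}{12195} \approx -6473.9$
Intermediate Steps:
$I{\left(w \right)} = - \frac{2 w}{3 \left(-27 + w\right)}$ ($I{\left(w \right)} = - \frac{\left(w + w\right) \frac{1}{w - 27}}{3} = - \frac{2 w \frac{1}{-27 + w}}{3} = - \frac{2 w}{3 \left(-27 + w\right)}$)
$\frac{4195}{-2439} + \frac{1541}{I{\left(-15 \right)}} = \frac{4195}{-2439} + \frac{1541}{\left(-2\right) \left(-15\right) \frac{1}{-81 + 3 \left(-15\right)}} = 4195 \left(- \frac{1}{2439}\right) + \frac{1541}{\left(-2\right) \left(-15\right) \frac{1}{-81 - 45}} = - \frac{4195}{2439} + \frac{1541}{\left(-2\right) \left(-15\right) \frac{1}{-126}} = - \frac{4195}{2439} + \frac{1541}{\left(-2\right) \left(-15\right) \left(- \frac{1}{126}\right)} = - \frac{4195}{2439} + \frac{1541}{- \frac{5}{21}} = - \frac{4195}{2439} + 1541 \left(- \frac{21}{5}\right) = - \frac{4195}{2439} - \frac{32361}{5} = - \frac{78949454}{12195}$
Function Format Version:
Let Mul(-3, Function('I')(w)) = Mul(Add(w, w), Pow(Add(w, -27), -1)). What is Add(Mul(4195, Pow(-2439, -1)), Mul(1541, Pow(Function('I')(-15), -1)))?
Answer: Rational(-78949454, 12195) ≈ -6473.9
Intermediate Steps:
Function('I')(w) = Mul(Rational(-2, 3), w, Pow(Add(-27, w), -1)) (Function('I')(w) = Mul(Rational(-1, 3), Mul(Add(w, w), Pow(Add(w, -27), -1))) = Mul(Rational(-1, 3), Mul(Mul(2, w), Pow(Add(-27, w), -1))) = Mul(Rational(-1, 3), Mul(2, w, Pow(Add(-27, w), -1))) = Mul(Rational(-2, 3), w, Pow(Add(-27, w), -1)))
Add(Mul(4195, Pow(-2439, -1)), Mul(1541, Pow(Function('I')(-15), -1))) = Add(Mul(4195, Pow(-2439, -1)), Mul(1541, Pow(Mul(-2, -15, Pow(Add(-81, Mul(3, -15)), -1)), -1))) = Add(Mul(4195, Rational(-1, 2439)), Mul(1541, Pow(Mul(-2, -15, Pow(Add(-81, -45), -1)), -1))) = Add(Rational(-4195, 2439), Mul(1541, Pow(Mul(-2, -15, Pow(-126, -1)), -1))) = Add(Rational(-4195, 2439), Mul(1541, Pow(Mul(-2, -15, Rational(-1, 126)), -1))) = Add(Rational(-4195, 2439), Mul(1541, Pow(Rational(-5, 21), -1))) = Add(Rational(-4195, 2439), Mul(1541, Rational(-21, 5))) = Add(Rational(-4195, 2439), Rational(-32361, 5)) = Rational(-78949454, 12195)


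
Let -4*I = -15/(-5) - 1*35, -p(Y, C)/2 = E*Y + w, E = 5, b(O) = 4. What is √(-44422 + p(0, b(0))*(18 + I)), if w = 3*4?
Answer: I*√45046 ≈ 212.24*I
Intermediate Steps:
w = 12
p(Y, C) = -24 - 10*Y (p(Y, C) = -2*(5*Y + 12) = -2*(12 + 5*Y) = -24 - 10*Y)
I = 8 (I = -(-15/(-5) - 1*35)/4 = -(-15*(-⅕) - 35)/4 = -(3 - 35)/4 = -¼*(-32) = 8)
√(-44422 + p(0, b(0))*(18 + I)) = √(-44422 + (-24 - 10*0)*(18 + 8)) = √(-44422 + (-24 + 0)*26) = √(-44422 - 24*26) = √(-44422 - 624) = √(-45046) = I*√45046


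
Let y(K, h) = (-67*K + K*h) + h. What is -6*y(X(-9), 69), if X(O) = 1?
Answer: -426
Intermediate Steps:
y(K, h) = h - 67*K + K*h
-6*y(X(-9), 69) = -6*(69 - 67*1 + 1*69) = -6*(69 - 67 + 69) = -6*71 = -426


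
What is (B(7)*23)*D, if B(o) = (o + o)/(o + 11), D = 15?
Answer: 805/3 ≈ 268.33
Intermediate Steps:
B(o) = 2*o/(11 + o) (B(o) = (2*o)/(11 + o) = 2*o/(11 + o))
(B(7)*23)*D = ((2*7/(11 + 7))*23)*15 = ((2*7/18)*23)*15 = ((2*7*(1/18))*23)*15 = ((7/9)*23)*15 = (161/9)*15 = 805/3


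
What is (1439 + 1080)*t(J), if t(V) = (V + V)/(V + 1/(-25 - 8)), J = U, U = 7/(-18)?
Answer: 387926/83 ≈ 4673.8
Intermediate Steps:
U = -7/18 (U = 7*(-1/18) = -7/18 ≈ -0.38889)
J = -7/18 ≈ -0.38889
t(V) = 2*V/(-1/33 + V) (t(V) = (2*V)/(V + 1/(-33)) = (2*V)/(V - 1/33) = (2*V)/(-1/33 + V) = 2*V/(-1/33 + V))
(1439 + 1080)*t(J) = (1439 + 1080)*(66*(-7/18)/(-1 + 33*(-7/18))) = 2519*(66*(-7/18)/(-1 - 77/6)) = 2519*(66*(-7/18)/(-83/6)) = 2519*(66*(-7/18)*(-6/83)) = 2519*(154/83) = 387926/83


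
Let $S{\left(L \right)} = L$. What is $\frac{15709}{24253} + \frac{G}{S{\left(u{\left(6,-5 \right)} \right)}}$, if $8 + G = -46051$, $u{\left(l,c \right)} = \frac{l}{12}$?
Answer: $- \frac{2234122145}{24253} \approx -92117.0$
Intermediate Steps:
$u{\left(l,c \right)} = \frac{l}{12}$ ($u{\left(l,c \right)} = l \frac{1}{12} = \frac{l}{12}$)
$G = -46059$ ($G = -8 - 46051 = -46059$)
$\frac{15709}{24253} + \frac{G}{S{\left(u{\left(6,-5 \right)} \right)}} = \frac{15709}{24253} - \frac{46059}{\frac{1}{12} \cdot 6} = 15709 \cdot \frac{1}{24253} - 46059 \frac{1}{\frac{1}{2}} = \frac{15709}{24253} - 92118 = - \frac{2234122145}{24253}$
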